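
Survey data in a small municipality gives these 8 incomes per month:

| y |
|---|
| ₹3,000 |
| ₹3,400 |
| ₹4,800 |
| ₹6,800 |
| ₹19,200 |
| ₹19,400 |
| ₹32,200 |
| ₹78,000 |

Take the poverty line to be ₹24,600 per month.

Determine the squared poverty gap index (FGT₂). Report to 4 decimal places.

Poor units: ₹3,000, ₹3,400, ₹4,800, ₹6,800, ₹19,200, ₹19,400 (q = 6 of N = 8).
Gap ratios (z−y)/z: (24600−3000)/24600 = 0.8780; (24600−3400)/24600 = 0.8618; (24600−4800)/24600 = 0.8049; (24600−6800)/24600 = 0.7236; (24600−19200)/24600 = 0.2195; (24600−19400)/24600 = 0.2114.
Squared: 0.7710; 0.7427; 0.6478; 0.5236; 0.0482; 0.0447.
Sum = 2.777910; P₂ = 2.777910 / 8 = 0.3472.

0.3472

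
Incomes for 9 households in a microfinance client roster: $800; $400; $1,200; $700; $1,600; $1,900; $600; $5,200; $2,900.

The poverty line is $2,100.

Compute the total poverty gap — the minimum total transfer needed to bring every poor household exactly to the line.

Poor units: $400, $600, $700, $800, $1,200, $1,600, $1,900 (q = 7 of N = 9).
Individual gaps: 2100−400 = 1700; 2100−600 = 1500; 2100−700 = 1400; 2100−800 = 1300; 2100−1200 = 900; 2100−1600 = 500; 2100−1900 = 200.
Aggregate gap = $7,500.

$7,500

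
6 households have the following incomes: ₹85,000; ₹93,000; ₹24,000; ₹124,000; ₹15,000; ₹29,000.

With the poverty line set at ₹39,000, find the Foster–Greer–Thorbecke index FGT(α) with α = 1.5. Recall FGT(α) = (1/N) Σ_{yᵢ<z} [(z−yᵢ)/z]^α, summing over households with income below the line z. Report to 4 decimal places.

0.1419

Below z: ₹15,000, ₹24,000, ₹29,000 (q = 3 of N = 6).
Gap ratios (z−y)/z: (39000−15000)/39000 = 0.6154; (39000−24000)/39000 = 0.3846; (39000−29000)/39000 = 0.2564.
Raised to α = 1.5: 0.48275; 0.23853; 0.12984.
Sum = 0.851114; FGT(1.5) = 0.851114 / 6 = 0.1419.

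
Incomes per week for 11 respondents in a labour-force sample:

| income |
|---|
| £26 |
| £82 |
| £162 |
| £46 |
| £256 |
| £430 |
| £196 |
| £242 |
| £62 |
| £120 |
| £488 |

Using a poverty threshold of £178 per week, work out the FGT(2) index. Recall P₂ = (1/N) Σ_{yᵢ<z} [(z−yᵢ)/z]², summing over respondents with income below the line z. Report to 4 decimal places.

0.1917

Incomes under z: £26, £46, £62, £82, £120, £162 (q = 6 of N = 11).
Gap ratios (z−y)/z: (178−26)/178 = 0.8539; (178−46)/178 = 0.7416; (178−62)/178 = 0.6517; (178−82)/178 = 0.5393; (178−120)/178 = 0.3258; (178−162)/178 = 0.0899.
Squared: 0.7292; 0.5499; 0.4247; 0.2909; 0.1062; 0.0081.
Sum = 2.108951; P₂ = 2.108951 / 11 = 0.1917.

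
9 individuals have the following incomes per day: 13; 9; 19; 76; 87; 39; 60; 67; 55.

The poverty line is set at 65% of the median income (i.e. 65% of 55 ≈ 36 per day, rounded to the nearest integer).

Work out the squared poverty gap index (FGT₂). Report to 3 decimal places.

0.133

Below z: 9, 13, 19 (q = 3 of N = 9).
Relative gaps: (36−9)/36 = 0.7500; (36−13)/36 = 0.6389; (36−19)/36 = 0.4722.
Squared: 0.5625; 0.4082; 0.2230.
Sum = 1.193673; P₂ = 1.193673 / 9 = 0.133.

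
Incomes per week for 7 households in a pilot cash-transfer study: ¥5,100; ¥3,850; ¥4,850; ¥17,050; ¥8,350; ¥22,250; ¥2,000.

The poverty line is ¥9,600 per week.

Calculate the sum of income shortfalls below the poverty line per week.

¥23,850

Poor units: ¥2,000, ¥3,850, ¥4,850, ¥5,100, ¥8,350 (q = 5 of N = 7).
Individual gaps: 9600−2000 = 7600; 9600−3850 = 5750; 9600−4850 = 4750; 9600−5100 = 4500; 9600−8350 = 1250.
Aggregate gap = ¥23,850.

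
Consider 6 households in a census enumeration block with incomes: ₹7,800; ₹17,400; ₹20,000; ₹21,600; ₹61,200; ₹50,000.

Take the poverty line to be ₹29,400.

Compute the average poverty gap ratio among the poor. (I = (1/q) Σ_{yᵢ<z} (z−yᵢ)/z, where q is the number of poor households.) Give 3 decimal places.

0.432

Incomes under z: ₹7,800, ₹17,400, ₹20,000, ₹21,600 (q = 4 of N = 6).
Relative gaps: 0.7347, 0.4082, 0.3197, 0.2653; sum = 1.727891.
The income-gap ratio divides by q (the poor only): 1.727891 / 4 = 0.432.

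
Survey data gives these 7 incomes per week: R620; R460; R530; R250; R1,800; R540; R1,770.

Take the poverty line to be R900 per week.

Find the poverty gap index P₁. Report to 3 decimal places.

Incomes under z: R250, R460, R530, R540, R620 (q = 5 of N = 7).
Gap ratios (z−y)/z: (900−250)/900 = 0.7222; (900−460)/900 = 0.4889; (900−530)/900 = 0.4111; (900−540)/900 = 0.4000; (900−620)/900 = 0.3111.
Sum of shortfalls = 2.333333; P₁ averages over all N: 2.333333 / 7 = 0.333.

0.333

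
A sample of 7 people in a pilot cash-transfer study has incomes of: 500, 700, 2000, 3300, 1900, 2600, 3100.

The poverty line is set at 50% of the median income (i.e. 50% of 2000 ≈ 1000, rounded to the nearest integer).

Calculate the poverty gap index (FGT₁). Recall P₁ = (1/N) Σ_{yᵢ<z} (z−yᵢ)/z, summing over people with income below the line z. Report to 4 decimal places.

Incomes under z: 500, 700 (q = 2 of N = 7).
Normalized shortfalls: (1000−500)/1000 = 0.5000; (1000−700)/1000 = 0.3000.
Σ = 0.800000. Dividing by the full population N = 7 gives P₁ = 0.1143.

0.1143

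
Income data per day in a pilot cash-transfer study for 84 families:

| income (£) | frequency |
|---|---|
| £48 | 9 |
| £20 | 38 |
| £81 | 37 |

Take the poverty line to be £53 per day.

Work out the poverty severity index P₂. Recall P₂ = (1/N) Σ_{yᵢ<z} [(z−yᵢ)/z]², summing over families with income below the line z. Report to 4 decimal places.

Poor units: 38×£20, 9×£48 (q = 47 of N = 84).
Relative gaps: (53−20)/53 = 0.6226 (×38); (53−48)/53 = 0.0943 (×9).
Squared: 0.3877 (×38); 0.0089 (×9).
Sum = 14.812033; P₂ = 14.812033 / 84 = 0.1763.

0.1763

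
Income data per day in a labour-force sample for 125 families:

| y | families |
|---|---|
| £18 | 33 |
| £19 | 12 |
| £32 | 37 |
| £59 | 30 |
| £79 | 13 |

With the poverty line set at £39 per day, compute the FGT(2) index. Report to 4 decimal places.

Poor units: 33×£18, 12×£19, 37×£32 (q = 82 of N = 125).
Normalized shortfalls: (39−18)/39 = 0.5385 (×33); (39−19)/39 = 0.5128 (×12); (39−32)/39 = 0.1795 (×37).
Squared: 0.2899 (×33); 0.2630 (×12); 0.0322 (×37).
Sum = 13.915845; P₂ = 13.915845 / 125 = 0.1113.

0.1113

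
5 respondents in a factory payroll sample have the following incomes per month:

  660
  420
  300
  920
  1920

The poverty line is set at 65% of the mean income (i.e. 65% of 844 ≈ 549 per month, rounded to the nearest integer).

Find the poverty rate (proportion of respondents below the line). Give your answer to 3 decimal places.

2 of the 5 respondents have income below 549.
H = 2/5 = 0.400.

0.400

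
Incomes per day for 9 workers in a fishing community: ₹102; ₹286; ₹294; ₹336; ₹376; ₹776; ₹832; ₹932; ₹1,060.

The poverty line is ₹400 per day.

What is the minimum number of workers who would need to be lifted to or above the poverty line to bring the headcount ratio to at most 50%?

Currently q = 5 of N = 9 are below the line (H = 0.556).
A headcount ratio of at most 50% allows at most ⌊0.50 × 9⌋ = 4 poor workers.
So at least 5 − 4 = 1 must be lifted.

1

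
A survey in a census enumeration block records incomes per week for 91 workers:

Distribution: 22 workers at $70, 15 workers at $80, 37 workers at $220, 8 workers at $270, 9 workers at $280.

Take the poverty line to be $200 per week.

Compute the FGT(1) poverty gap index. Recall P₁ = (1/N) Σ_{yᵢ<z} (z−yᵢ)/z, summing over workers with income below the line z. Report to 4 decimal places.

0.2560

Below the line: 22×$70, 15×$80 (q = 37 of N = 91).
Shortfall ratios: (200−70)/200 = 0.6500 (×22); (200−80)/200 = 0.6000 (×15).
Sum of shortfalls = 23.300000; P₁ averages over all N: 23.300000 / 91 = 0.2560.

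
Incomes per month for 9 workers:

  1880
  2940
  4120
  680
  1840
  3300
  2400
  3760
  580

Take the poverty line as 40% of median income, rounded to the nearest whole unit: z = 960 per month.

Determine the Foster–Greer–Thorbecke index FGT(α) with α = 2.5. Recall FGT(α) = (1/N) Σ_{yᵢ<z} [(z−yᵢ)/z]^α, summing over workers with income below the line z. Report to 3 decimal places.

0.016

Incomes under z: 580, 680 (q = 2 of N = 9).
Normalized shortfalls: (960−580)/960 = 0.3958; (960−680)/960 = 0.2917.
Raised to α = 2.5: 0.09858; 0.04594.
Sum = 0.144521; FGT(2.5) = 0.144521 / 9 = 0.016.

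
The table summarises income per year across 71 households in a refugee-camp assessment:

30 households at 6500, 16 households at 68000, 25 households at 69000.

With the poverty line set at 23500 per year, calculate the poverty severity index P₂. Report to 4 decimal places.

Below z: 30×6500 (q = 30 of N = 71).
Shortfall ratios: (23500−6500)/23500 = 0.7234 (×30).
Squared: 0.5233 (×30).
Sum = 15.699411; P₂ = 15.699411 / 71 = 0.2211.

0.2211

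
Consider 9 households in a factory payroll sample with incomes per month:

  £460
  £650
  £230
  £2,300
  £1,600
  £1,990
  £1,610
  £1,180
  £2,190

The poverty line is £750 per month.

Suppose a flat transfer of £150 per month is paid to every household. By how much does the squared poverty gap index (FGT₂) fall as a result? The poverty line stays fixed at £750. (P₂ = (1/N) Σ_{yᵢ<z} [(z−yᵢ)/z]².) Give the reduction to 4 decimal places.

0.0411

Before: below the line — £230, £460, £650; squared poverty gap index (FGT₂) = 0.072000.
After the £150 transfer: below the line — £380, £610; squared poverty gap index (FGT₂) = 0.030914.
Reduction = 0.072000 − 0.030914 = 0.0411.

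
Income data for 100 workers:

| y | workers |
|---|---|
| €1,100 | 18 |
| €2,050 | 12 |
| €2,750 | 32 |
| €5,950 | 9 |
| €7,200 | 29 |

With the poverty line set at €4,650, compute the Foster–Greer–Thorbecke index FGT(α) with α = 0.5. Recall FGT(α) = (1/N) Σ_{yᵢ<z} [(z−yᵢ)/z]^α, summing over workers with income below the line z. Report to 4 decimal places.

Incomes under z: 18×€1,100, 12×€2,050, 32×€2,750 (q = 62 of N = 100).
Relative gaps: (4650−1100)/4650 = 0.7634 (×18); (4650−2050)/4650 = 0.5591 (×12); (4650−2750)/4650 = 0.4086 (×32).
Raised to α = 0.5: 0.87375 (×18); 0.74776 (×12); 0.63922 (×32).
Sum = 45.155635; FGT(0.5) = 45.155635 / 100 = 0.4516.

0.4516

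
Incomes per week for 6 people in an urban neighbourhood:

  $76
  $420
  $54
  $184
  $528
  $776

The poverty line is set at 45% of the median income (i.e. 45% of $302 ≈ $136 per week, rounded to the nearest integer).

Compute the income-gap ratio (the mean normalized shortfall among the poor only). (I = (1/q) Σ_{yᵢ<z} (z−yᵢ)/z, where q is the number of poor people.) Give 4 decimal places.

Below the line: $54, $76 (q = 2 of N = 6).
Shortfall ratios (z−y)/z: 0.6029, 0.4412; sum = 1.044118.
I averages over the q = 2 poor units only: 1.044118 / 2 = 0.5221.

0.5221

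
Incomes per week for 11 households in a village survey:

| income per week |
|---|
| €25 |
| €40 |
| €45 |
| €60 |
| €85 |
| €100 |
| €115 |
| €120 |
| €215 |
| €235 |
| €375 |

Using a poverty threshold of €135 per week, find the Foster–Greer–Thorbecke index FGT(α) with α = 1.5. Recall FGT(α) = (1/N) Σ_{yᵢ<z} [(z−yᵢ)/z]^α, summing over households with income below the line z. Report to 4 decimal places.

Poor units: €25, €40, €45, €60, €85, €100, €115, €120 (q = 8 of N = 11).
Shortfall ratios: (135−25)/135 = 0.8148; (135−40)/135 = 0.7037; (135−45)/135 = 0.6667; (135−60)/135 = 0.5556; (135−85)/135 = 0.3704; (135−100)/135 = 0.2593; (135−115)/135 = 0.1481; (135−120)/135 = 0.1111.
Raised to α = 1.5: 0.73551; 0.59032; 0.54433; 0.41409; 0.22540; 0.13201; 0.05702; 0.03704.
Sum = 2.735712; FGT(1.5) = 2.735712 / 11 = 0.2487.

0.2487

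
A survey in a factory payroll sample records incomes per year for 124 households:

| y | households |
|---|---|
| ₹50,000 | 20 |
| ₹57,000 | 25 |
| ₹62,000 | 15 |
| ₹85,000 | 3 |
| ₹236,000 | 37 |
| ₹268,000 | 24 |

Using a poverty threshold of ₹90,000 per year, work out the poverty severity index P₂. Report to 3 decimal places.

0.071

Below the line: 20×₹50,000, 25×₹57,000, 15×₹62,000, 3×₹85,000 (q = 63 of N = 124).
Normalized shortfalls: (90000−50000)/90000 = 0.4444 (×20); (90000−57000)/90000 = 0.3667 (×25); (90000−62000)/90000 = 0.3111 (×15); (90000−85000)/90000 = 0.0556 (×3).
Squared: 0.1975 (×20); 0.1344 (×25); 0.0968 (×15); 0.0031 (×3).
Sum = 8.772840; P₂ = 8.772840 / 124 = 0.071.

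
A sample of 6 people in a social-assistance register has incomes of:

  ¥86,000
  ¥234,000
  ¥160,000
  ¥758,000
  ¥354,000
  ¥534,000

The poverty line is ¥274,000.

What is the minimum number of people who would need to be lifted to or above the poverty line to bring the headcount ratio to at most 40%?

1

3 of the 6 people are poor, so H = 3/6 = 0.500.
A headcount ratio of at most 40% allows at most ⌊0.40 × 6⌋ = 2 poor people.
So at least 3 − 2 = 1 must be lifted.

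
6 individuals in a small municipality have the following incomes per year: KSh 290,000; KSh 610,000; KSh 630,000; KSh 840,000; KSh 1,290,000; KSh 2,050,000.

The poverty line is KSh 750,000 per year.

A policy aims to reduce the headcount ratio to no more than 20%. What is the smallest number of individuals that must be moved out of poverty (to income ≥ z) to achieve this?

3 of the 6 individuals are poor, so H = 3/6 = 0.500.
A headcount ratio of at most 20% allows at most ⌊0.20 × 6⌋ = 1 poor individuals.
So at least 3 − 1 = 2 must be lifted.

2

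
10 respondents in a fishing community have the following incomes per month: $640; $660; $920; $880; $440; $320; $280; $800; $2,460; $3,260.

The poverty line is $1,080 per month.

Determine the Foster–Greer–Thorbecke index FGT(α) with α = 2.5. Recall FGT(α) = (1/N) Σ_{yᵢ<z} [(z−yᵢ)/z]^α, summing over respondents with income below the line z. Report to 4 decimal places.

Poor units: $280, $320, $440, $640, $660, $800, $880, $920 (q = 8 of N = 10).
Shortfall ratios: (1080−280)/1080 = 0.7407; (1080−320)/1080 = 0.7037; (1080−440)/1080 = 0.5926; (1080−640)/1080 = 0.4074; (1080−660)/1080 = 0.3889; (1080−800)/1080 = 0.2593; (1080−880)/1080 = 0.1852; (1080−920)/1080 = 0.1481.
Raised to α = 2.5: 0.47224; 0.41541; 0.27033; 0.10594; 0.09431; 0.03422; 0.01476; 0.00845.
Sum = 1.415663; FGT(2.5) = 1.415663 / 10 = 0.1416.

0.1416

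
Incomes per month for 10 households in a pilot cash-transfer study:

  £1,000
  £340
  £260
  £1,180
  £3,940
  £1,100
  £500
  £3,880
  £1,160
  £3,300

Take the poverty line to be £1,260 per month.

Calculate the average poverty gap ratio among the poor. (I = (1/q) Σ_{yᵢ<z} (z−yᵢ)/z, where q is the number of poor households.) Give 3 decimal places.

0.372

Poor units: £260, £340, £500, £1,000, £1,100, £1,160, £1,180 (q = 7 of N = 10).
Relative gaps: 0.7937, 0.7302, 0.6032, 0.2063, 0.1270, 0.0794, 0.0635; sum = 2.603175.
I averages over the q = 7 poor units only: 2.603175 / 7 = 0.372.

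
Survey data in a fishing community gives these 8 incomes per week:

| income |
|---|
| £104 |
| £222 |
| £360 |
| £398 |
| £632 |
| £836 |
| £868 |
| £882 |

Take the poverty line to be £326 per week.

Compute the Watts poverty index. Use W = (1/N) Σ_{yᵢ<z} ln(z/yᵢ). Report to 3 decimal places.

Below the line: £104, £222 (q = 2 of N = 8).
Log gaps: ln(326/104) = 1.1425; ln(326/222) = 0.3842.
W = 1.526726 / 8 = 0.191.

0.191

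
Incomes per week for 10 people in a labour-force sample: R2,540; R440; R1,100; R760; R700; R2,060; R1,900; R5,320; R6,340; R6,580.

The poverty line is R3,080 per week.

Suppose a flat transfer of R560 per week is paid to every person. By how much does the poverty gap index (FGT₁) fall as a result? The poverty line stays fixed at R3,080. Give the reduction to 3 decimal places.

0.127

Before: below the line — R440, R700, R760, R1,100, R1,900, R2,060, R2,540; poverty gap index (FGT₁) = 0.39156.
After the R560 transfer: below the line — R1,000, R1,260, R1,320, R1,660, R2,460, R2,620; poverty gap index (FGT₁) = 0.26494.
Reduction = 0.39156 − 0.26494 = 0.127.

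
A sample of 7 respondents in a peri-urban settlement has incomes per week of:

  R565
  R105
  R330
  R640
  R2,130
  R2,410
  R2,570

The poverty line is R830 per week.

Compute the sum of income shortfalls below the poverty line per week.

R1,680

Below z: R105, R330, R565, R640 (q = 4 of N = 7).
Individual gaps: 830−105 = 725; 830−330 = 500; 830−565 = 265; 830−640 = 190.
Aggregate gap = R1,680.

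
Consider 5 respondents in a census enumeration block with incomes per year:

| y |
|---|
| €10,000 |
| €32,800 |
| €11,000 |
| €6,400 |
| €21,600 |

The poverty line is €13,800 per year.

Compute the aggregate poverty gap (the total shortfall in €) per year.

€14,000

Incomes under z: €6,400, €10,000, €11,000 (q = 3 of N = 5).
Individual gaps: 13800−6400 = 7400; 13800−10000 = 3800; 13800−11000 = 2800.
Aggregate gap = €14,000.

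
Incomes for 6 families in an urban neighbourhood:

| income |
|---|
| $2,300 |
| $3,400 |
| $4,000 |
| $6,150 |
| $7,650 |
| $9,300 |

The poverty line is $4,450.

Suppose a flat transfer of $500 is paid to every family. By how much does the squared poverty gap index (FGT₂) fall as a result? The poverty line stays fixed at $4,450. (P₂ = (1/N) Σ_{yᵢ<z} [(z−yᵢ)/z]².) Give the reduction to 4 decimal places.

Before: below the line — $2,300, $3,400, $4,000; squared poverty gap index (FGT₂) = 0.049888.
After the $500 transfer: below the line — $2,800, $3,900; squared poverty gap index (FGT₂) = 0.025460.
Reduction = 0.049888 − 0.025460 = 0.0244.

0.0244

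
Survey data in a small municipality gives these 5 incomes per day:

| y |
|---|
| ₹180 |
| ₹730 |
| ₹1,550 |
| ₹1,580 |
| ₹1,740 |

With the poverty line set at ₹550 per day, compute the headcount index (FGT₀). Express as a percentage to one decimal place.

1 of the 5 families have income below ₹550.
H = 1/5 = 20.0%.

20.0%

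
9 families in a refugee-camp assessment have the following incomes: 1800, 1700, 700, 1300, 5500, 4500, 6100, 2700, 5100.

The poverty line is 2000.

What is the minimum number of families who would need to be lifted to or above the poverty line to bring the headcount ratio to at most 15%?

3

4 of the 9 families are poor, so H = 4/9 = 0.444.
A headcount ratio of at most 15% allows at most ⌊0.15 × 9⌋ = 1 poor families.
So at least 4 − 1 = 3 must be lifted.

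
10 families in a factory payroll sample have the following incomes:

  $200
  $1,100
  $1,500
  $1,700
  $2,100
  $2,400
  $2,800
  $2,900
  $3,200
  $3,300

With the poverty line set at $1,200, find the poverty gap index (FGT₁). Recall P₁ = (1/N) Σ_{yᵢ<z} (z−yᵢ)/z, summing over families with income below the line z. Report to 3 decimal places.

0.092

Incomes under z: $200, $1,100 (q = 2 of N = 10).
Shortfall ratios: (1200−200)/1200 = 0.8333; (1200−1100)/1200 = 0.0833.
Sum of shortfalls = 0.916667; P₁ averages over all N: 0.916667 / 10 = 0.092.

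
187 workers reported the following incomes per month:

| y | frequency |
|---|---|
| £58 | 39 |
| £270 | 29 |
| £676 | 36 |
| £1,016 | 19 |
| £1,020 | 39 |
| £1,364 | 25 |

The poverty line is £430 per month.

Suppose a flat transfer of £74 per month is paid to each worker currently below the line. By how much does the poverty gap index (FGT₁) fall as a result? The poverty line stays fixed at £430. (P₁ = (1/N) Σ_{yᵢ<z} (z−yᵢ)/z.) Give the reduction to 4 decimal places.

0.0626

Before: below the line — 39×£58, 29×£270; poverty gap index (FGT₁) = 0.238130.
After the £74 transfer: below the line — 39×£132, 29×£344; poverty gap index (FGT₁) = 0.175550.
Reduction = 0.238130 − 0.175550 = 0.0626.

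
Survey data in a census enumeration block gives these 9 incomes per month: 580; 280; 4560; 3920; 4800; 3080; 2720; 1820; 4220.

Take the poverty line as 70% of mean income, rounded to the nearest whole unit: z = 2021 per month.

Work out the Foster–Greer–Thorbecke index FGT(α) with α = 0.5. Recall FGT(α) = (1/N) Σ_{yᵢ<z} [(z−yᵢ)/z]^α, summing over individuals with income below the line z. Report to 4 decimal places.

0.2320

Poor units: 280, 580, 1820 (q = 3 of N = 9).
Normalized shortfalls: (2021−280)/2021 = 0.8615; (2021−580)/2021 = 0.7130; (2021−1820)/2021 = 0.0995.
Raised to α = 0.5: 0.92815; 0.84440; 0.31537.
Sum = 2.087913; FGT(0.5) = 2.087913 / 9 = 0.2320.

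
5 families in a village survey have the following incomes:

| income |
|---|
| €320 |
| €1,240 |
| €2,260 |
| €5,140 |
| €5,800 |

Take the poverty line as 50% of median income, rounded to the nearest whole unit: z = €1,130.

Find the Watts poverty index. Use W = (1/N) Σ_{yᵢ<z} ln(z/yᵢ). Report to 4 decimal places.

0.2523

Incomes under z: €320 (q = 1 of N = 5).
Log shortfalls: ln(1130/320) = 1.2617.
W = 1.261652 / 5 = 0.2523.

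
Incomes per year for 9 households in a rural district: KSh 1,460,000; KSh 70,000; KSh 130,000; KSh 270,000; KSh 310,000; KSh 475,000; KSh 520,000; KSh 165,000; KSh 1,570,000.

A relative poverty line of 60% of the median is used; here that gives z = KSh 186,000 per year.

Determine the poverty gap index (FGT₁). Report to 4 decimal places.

0.1153

Incomes under z: KSh 70,000, KSh 130,000, KSh 165,000 (q = 3 of N = 9).
Relative gaps: (186000−70000)/186000 = 0.6237; (186000−130000)/186000 = 0.3011; (186000−165000)/186000 = 0.1129.
Sum of shortfalls = 1.037634; P₁ averages over all N: 1.037634 / 9 = 0.1153.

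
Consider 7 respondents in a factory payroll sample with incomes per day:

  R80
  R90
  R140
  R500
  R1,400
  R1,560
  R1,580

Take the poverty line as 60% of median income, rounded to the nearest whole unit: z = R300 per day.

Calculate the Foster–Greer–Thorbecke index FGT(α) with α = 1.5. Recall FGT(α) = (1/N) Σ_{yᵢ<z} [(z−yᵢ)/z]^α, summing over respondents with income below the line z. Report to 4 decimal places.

Below the line: R80, R90, R140 (q = 3 of N = 7).
Gap ratios (z−y)/z: (300−80)/300 = 0.7333; (300−90)/300 = 0.7000; (300−140)/300 = 0.5333.
Raised to α = 1.5: 0.62799; 0.58566; 0.38949.
Sum = 1.603143; FGT(1.5) = 1.603143 / 7 = 0.2290.

0.2290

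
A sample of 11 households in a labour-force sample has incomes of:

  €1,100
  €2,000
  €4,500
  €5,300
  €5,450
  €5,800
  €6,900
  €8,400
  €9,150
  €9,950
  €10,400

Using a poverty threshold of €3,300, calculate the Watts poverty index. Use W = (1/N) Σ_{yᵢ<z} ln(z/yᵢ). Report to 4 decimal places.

Poor units: €1,100, €2,000 (q = 2 of N = 11).
Log shortfalls: ln(3300/1100) = 1.0986; ln(3300/2000) = 0.5008.
W = 1.599388 / 11 = 0.1454.

0.1454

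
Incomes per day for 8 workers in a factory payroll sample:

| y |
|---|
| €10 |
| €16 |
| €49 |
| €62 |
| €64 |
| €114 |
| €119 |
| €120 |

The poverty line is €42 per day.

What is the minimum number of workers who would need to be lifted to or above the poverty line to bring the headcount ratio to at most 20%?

1

2 of the 8 workers are poor, so H = 2/8 = 0.250.
A headcount ratio of at most 20% allows at most ⌊0.20 × 8⌋ = 1 poor workers.
So at least 2 − 1 = 1 must be lifted.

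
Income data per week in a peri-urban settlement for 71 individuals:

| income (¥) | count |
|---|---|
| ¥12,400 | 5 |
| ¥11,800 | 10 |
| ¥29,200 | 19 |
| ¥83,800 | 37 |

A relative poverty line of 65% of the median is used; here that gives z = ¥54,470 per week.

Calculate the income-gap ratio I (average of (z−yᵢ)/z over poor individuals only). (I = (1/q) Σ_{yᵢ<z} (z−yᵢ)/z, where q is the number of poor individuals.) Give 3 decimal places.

0.603

Below z: 10×¥11,800, 5×¥12,400, 19×¥29,200 (q = 34 of N = 71).
Relative gaps: 0.7834 (×10), 0.7724 (×5), 0.4639 (×19); sum = 20.510006.
I averages over the q = 34 poor units only: 20.510006 / 34 = 0.603.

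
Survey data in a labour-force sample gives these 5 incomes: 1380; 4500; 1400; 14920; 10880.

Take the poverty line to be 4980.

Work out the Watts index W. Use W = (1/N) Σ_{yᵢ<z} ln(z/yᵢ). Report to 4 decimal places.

Below the line: 1380, 1400, 4500 (q = 3 of N = 5).
Log gaps: ln(4980/1380) = 1.2833; ln(4980/1400) = 1.2690; ln(4980/4500) = 0.1014.
W = 2.653657 / 5 = 0.5307.

0.5307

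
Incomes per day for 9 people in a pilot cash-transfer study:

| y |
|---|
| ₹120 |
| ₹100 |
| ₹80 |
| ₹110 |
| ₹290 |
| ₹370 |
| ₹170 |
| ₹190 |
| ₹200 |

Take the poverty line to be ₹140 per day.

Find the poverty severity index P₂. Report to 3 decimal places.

0.037

Below the line: ₹80, ₹100, ₹110, ₹120 (q = 4 of N = 9).
Gap ratios (z−y)/z: (140−80)/140 = 0.4286; (140−100)/140 = 0.2857; (140−110)/140 = 0.2143; (140−120)/140 = 0.1429.
Squared: 0.1837; 0.0816; 0.0459; 0.0204.
Sum = 0.331633; P₂ = 0.331633 / 9 = 0.037.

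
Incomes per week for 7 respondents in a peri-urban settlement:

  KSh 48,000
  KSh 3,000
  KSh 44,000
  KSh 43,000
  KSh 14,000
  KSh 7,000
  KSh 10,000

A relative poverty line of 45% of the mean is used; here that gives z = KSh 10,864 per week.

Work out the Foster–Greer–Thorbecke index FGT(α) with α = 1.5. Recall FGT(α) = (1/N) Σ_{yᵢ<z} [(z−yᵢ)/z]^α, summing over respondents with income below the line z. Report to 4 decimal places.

Incomes under z: KSh 3,000, KSh 7,000, KSh 10,000 (q = 3 of N = 7).
Gap ratios (z−y)/z: (10864−3000)/10864 = 0.7239; (10864−7000)/10864 = 0.3557; (10864−10000)/10864 = 0.0795.
Raised to α = 1.5: 0.61586; 0.21211; 0.02243.
Sum = 0.850401; FGT(1.5) = 0.850401 / 7 = 0.1215.

0.1215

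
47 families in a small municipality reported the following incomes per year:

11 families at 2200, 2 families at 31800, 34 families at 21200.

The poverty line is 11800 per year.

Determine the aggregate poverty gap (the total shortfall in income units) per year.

Below the line: 11×2200 (q = 11 of N = 47).
Individual gaps: 11×(11800−2200) = 105600.
Aggregate gap = 105600.

105600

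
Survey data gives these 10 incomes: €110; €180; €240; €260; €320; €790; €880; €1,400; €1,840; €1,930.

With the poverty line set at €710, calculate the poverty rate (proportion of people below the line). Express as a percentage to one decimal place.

50.0%

5 of the 10 people have income below €710.
H = 5/10 = 50.0%.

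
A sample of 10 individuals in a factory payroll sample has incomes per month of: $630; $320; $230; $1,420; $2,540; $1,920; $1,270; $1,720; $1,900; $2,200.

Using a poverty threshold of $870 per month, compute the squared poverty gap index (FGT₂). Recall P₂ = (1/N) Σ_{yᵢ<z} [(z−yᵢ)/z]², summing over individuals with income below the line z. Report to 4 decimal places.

Below z: $230, $320, $630 (q = 3 of N = 10).
Normalized shortfalls: (870−230)/870 = 0.7356; (870−320)/870 = 0.6322; (870−630)/870 = 0.2759.
Squared: 0.5412; 0.3997; 0.0761.
Sum = 1.016911; P₂ = 1.016911 / 10 = 0.1017.

0.1017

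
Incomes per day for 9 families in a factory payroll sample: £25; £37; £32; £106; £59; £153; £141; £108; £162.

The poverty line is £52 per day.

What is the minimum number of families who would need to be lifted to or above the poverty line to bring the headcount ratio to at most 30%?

1

Currently q = 3 of N = 9 are below the line (H = 0.333).
A headcount ratio of at most 30% allows at most ⌊0.30 × 9⌋ = 2 poor families.
So at least 3 − 2 = 1 must be lifted.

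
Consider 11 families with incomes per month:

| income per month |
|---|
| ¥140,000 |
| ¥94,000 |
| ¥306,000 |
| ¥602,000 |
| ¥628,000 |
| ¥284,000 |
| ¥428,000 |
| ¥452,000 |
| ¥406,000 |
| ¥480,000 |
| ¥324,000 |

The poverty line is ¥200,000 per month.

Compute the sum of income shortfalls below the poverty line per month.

Below the line: ¥94,000, ¥140,000 (q = 2 of N = 11).
Individual gaps: 200000−94000 = 106000; 200000−140000 = 60000.
Aggregate gap = ¥166,000.

¥166,000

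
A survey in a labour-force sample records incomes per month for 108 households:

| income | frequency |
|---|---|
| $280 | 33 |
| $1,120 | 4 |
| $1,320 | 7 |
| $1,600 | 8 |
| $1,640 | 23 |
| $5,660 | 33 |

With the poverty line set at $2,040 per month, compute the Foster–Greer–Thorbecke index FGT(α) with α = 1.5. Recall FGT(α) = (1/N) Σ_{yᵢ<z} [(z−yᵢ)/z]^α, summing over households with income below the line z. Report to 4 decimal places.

Below the line: 33×$280, 4×$1,120, 7×$1,320, 8×$1,600, 23×$1,640 (q = 75 of N = 108).
Relative gaps: (2040−280)/2040 = 0.8627 (×33); (2040−1120)/2040 = 0.4510 (×4); (2040−1320)/2040 = 0.3529 (×7); (2040−1600)/2040 = 0.2157 (×8); (2040−1640)/2040 = 0.1961 (×23).
Raised to α = 1.5: 0.80135 (×33); 0.30286 (×4); 0.20968 (×7); 0.10017 (×8); 0.08682 (×23).
Sum = 31.922142; FGT(1.5) = 31.922142 / 108 = 0.2956.

0.2956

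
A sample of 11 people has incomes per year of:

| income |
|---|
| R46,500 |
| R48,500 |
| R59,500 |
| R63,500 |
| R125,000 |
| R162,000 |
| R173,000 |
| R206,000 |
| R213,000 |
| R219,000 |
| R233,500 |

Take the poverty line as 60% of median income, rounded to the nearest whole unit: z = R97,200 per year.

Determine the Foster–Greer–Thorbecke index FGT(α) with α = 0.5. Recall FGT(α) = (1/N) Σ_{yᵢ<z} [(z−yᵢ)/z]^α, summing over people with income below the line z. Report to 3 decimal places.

Below z: R46,500, R48,500, R59,500, R63,500 (q = 4 of N = 11).
Normalized shortfalls: (97200−46500)/97200 = 0.5216; (97200−48500)/97200 = 0.5010; (97200−59500)/97200 = 0.3879; (97200−63500)/97200 = 0.3467.
Raised to α = 0.5: 0.72222; 0.70783; 0.62278; 0.58882.
Sum = 2.641659; FGT(0.5) = 2.641659 / 11 = 0.240.

0.240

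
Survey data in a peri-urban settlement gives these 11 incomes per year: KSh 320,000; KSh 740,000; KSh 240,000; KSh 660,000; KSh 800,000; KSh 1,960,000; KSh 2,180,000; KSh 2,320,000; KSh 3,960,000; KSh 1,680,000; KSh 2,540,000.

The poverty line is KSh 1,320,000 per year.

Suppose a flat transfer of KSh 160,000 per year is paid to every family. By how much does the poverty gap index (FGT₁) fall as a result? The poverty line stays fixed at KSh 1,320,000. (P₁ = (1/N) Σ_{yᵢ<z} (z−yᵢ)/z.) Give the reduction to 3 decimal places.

Before: below the line — KSh 240,000, KSh 320,000, KSh 660,000, KSh 740,000, KSh 800,000; poverty gap index (FGT₁) = 0.26446.
After the KSh 160,000 transfer: below the line — KSh 400,000, KSh 480,000, KSh 820,000, KSh 900,000, KSh 960,000; poverty gap index (FGT₁) = 0.20937.
Reduction = 0.26446 − 0.20937 = 0.055.

0.055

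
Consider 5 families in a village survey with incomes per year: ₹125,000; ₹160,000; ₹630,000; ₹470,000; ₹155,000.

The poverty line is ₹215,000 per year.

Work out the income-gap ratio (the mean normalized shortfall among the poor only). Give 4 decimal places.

0.3178

Below the line: ₹125,000, ₹155,000, ₹160,000 (q = 3 of N = 5).
Shortfall ratios (z−y)/z: 0.4186, 0.2791, 0.2558; sum = 0.953488.
The income-gap ratio divides by q (the poor only): 0.953488 / 3 = 0.3178.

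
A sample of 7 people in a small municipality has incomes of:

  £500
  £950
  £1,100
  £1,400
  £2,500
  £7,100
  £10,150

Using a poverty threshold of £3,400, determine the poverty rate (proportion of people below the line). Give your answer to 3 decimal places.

0.714

5 of the 7 people have income below £3,400.
H = 5/7 = 0.714.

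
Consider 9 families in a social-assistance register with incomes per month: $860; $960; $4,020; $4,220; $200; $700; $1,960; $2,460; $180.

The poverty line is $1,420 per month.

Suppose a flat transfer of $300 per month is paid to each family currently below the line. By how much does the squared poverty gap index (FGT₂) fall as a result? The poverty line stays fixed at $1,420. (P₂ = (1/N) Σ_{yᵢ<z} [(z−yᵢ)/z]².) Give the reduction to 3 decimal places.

Before: below the line — $180, $200, $700, $860, $960; squared poverty gap index (FGT₂) = 0.22425.
After the $300 transfer: below the line — $480, $500, $1,000, $1,160, $1,260; squared poverty gap index (FGT₂) = 0.11019.
Reduction = 0.22425 − 0.11019 = 0.114.

0.114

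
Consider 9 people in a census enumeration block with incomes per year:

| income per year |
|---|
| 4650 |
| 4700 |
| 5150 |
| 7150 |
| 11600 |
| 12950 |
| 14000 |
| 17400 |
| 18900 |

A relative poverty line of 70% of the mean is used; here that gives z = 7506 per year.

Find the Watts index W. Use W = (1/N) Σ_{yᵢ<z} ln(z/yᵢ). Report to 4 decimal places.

0.1525

Below z: 4650, 4700, 5150, 7150 (q = 4 of N = 9).
Log shortfalls: ln(7506/4650) = 0.4788; ln(7506/4700) = 0.4681; ln(7506/5150) = 0.3767; ln(7506/7150) = 0.0486.
W = 1.372272 / 9 = 0.1525.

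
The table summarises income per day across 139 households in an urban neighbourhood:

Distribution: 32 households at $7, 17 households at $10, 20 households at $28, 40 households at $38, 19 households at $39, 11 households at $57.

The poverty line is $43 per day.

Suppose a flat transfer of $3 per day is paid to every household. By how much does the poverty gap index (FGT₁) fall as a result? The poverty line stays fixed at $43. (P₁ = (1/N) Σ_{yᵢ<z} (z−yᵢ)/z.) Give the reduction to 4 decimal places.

0.0642

Before: below the line — 32×$7, 17×$10, 20×$28, 40×$38, 19×$39; poverty gap index (FGT₁) = 0.382968.
After the $3 transfer: below the line — 32×$10, 17×$13, 20×$31, 40×$41, 19×$42; poverty gap index (FGT₁) = 0.318722.
Reduction = 0.382968 − 0.318722 = 0.0642.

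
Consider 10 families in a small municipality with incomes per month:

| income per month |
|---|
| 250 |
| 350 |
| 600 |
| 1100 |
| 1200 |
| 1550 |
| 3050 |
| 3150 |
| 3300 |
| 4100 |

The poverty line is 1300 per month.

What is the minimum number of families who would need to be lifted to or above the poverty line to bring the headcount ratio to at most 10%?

4

Currently q = 5 of N = 10 are below the line (H = 0.500).
A headcount ratio of at most 10% allows at most ⌊0.10 × 10⌋ = 1 poor families.
So at least 5 − 1 = 4 must be lifted.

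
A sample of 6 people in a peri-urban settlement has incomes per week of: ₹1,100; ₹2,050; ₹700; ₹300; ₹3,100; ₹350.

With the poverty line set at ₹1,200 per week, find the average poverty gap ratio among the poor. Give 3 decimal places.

Below z: ₹300, ₹350, ₹700, ₹1,100 (q = 4 of N = 6).
Relative gaps: 0.7500, 0.7083, 0.4167, 0.0833; sum = 1.958333.
The income-gap ratio divides by q (the poor only): 1.958333 / 4 = 0.490.

0.490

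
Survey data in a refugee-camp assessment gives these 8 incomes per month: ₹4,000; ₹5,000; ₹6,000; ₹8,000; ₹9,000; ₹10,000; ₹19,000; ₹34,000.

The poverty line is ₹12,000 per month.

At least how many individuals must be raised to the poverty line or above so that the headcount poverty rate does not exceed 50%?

2

Currently q = 6 of N = 8 are below the line (H = 0.750).
A headcount ratio of at most 50% allows at most ⌊0.50 × 8⌋ = 4 poor individuals.
So at least 6 − 4 = 2 must be lifted.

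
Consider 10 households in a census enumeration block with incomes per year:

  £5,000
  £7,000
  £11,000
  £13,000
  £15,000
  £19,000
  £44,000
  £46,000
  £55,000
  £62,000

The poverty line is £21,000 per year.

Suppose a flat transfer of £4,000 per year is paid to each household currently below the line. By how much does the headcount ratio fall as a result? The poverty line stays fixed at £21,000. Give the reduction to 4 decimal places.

0.1000

Before: below the line — £5,000, £7,000, £11,000, £13,000, £15,000, £19,000; headcount ratio = 0.600000.
After the £4,000 transfer: below the line — £9,000, £11,000, £15,000, £17,000, £19,000; headcount ratio = 0.500000.
Reduction = 0.600000 − 0.500000 = 0.1000.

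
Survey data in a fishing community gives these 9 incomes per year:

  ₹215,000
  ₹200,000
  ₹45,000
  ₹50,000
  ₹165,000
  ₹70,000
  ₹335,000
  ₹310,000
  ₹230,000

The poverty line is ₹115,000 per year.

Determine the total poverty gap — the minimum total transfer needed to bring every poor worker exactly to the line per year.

₹180,000

Poor units: ₹45,000, ₹50,000, ₹70,000 (q = 3 of N = 9).
Individual gaps: 115000−45000 = 70000; 115000−50000 = 65000; 115000−70000 = 45000.
Aggregate gap = ₹180,000.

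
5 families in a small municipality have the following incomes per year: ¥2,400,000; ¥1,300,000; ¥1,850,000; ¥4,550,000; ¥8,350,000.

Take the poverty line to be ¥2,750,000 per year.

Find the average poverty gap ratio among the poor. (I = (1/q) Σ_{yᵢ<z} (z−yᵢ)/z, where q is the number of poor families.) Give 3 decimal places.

Below z: ¥1,300,000, ¥1,850,000, ¥2,400,000 (q = 3 of N = 5).
Relative gaps: 0.5273, 0.3273, 0.1273; sum = 0.981818.
I averages over the q = 3 poor units only: 0.981818 / 3 = 0.327.

0.327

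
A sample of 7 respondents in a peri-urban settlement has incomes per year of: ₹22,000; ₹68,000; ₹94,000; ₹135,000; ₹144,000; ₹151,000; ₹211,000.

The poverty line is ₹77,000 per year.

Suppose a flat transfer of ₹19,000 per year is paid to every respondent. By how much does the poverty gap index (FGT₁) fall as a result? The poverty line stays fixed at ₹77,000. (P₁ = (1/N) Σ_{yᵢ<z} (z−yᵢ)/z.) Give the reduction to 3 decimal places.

0.052

Before: below the line — ₹22,000, ₹68,000; poverty gap index (FGT₁) = 0.11874.
After the ₹19,000 transfer: below the line — ₹41,000; poverty gap index (FGT₁) = 0.06679.
Reduction = 0.11874 − 0.06679 = 0.052.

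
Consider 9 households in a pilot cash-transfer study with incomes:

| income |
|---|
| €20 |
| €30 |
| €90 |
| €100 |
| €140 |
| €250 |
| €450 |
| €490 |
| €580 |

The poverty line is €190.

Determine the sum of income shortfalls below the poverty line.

Below z: €20, €30, €90, €100, €140 (q = 5 of N = 9).
Individual gaps: 190−20 = 170; 190−30 = 160; 190−90 = 100; 190−100 = 90; 190−140 = 50.
Aggregate gap = €570.

€570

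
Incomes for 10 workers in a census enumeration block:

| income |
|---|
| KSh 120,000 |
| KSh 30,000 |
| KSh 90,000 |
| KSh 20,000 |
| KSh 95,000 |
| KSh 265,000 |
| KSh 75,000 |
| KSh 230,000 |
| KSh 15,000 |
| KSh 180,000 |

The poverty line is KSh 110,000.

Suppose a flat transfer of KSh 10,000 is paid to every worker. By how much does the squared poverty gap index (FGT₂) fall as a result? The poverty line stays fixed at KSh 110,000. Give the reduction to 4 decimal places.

0.0504

Before: below the line — KSh 15,000, KSh 20,000, KSh 30,000, KSh 75,000, KSh 90,000, KSh 95,000; squared poverty gap index (FGT₂) = 0.209711.
After the KSh 10,000 transfer: below the line — KSh 25,000, KSh 30,000, KSh 40,000, KSh 85,000, KSh 100,000, KSh 105,000; squared poverty gap index (FGT₂) = 0.159298.
Reduction = 0.209711 − 0.159298 = 0.0504.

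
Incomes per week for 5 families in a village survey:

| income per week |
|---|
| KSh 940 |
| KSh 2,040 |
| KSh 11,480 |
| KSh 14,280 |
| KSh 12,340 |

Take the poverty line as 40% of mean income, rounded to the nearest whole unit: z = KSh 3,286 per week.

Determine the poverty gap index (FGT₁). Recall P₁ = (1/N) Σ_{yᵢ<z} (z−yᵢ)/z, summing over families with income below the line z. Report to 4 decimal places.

Incomes under z: KSh 940, KSh 2,040 (q = 2 of N = 5).
Relative gaps: (3286−940)/3286 = 0.7139; (3286−2040)/3286 = 0.3792.
Sum of shortfalls = 1.093122; P₁ averages over all N: 1.093122 / 5 = 0.2186.

0.2186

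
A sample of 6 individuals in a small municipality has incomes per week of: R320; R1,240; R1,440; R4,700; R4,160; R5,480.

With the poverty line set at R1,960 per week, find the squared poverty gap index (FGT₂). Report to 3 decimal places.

Below z: R320, R1,240, R1,440 (q = 3 of N = 6).
Relative gaps: (1960−320)/1960 = 0.8367; (1960−1240)/1960 = 0.3673; (1960−1440)/1960 = 0.2653.
Squared: 0.7001; 0.1349; 0.0704.
Sum = 0.905456; P₂ = 0.905456 / 6 = 0.151.

0.151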